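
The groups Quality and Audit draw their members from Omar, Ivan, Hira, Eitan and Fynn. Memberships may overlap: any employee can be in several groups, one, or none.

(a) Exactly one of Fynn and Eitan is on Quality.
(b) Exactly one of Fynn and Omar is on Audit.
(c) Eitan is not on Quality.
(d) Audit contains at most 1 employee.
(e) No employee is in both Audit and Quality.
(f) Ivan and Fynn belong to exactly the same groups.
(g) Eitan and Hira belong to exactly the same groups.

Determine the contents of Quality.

Quality = {Fynn, Ivan}

From (c): Eitan ∉ Quality.
(a) (exactly one): Fynn ∈ Quality.
(e) (disjoint): Fynn ∉ Audit.
(f): Ivan matches Fynn: Ivan ∈ Quality.
(f): Ivan matches Fynn: Ivan ∉ Audit.
(g): Hira matches Eitan: Hira ∉ Quality.
(b) (exactly one): Omar ∈ Audit.
(d): Audit already has 1, so the rest are out.
(e) (disjoint): Omar ∉ Quality.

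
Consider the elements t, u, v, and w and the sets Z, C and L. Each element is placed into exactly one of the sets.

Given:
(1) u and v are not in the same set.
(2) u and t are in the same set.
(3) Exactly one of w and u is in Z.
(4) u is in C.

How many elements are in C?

From (4): u ∈ C.
(1): v ∉ C.
(2): t matches u: t ∉ Z.
(2): t matches u: t ∈ C.
(3) (exactly one): w ∈ Z.

2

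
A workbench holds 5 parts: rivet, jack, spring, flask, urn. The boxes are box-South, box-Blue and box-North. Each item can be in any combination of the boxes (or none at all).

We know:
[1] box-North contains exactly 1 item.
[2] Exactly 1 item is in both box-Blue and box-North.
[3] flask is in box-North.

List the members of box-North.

From (3): flask ∈ box-North.
(1): box-North already has 1, so the rest are out.

box-North = {flask}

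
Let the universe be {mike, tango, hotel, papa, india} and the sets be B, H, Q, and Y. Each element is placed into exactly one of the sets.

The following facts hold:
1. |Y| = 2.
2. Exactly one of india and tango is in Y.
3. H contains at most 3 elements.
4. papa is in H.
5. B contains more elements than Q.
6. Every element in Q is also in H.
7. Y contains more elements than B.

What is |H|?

2

From (4): papa ∈ H.
Suppose mike ∈ Q: no assignment then satisfies all the clues, so mike ∉ Q.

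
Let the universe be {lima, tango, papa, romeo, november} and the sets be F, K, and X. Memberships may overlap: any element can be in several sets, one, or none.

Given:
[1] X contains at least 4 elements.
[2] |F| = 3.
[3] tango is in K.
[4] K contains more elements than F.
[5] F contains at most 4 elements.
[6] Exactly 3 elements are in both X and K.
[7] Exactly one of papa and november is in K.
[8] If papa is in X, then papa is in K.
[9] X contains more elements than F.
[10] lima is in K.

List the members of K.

K = {lima, papa, romeo, tango}

From (3): tango ∈ K.
From (10): lima ∈ K.
Suppose papa ∉ K: no assignment then satisfies all the clues, so papa ∈ K.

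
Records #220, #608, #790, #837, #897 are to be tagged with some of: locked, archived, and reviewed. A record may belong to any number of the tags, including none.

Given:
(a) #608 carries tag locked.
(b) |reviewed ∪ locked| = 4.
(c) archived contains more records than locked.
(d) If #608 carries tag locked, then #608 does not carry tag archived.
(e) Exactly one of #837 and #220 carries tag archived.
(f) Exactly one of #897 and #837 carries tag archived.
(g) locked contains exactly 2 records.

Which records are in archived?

archived = {#220, #790, #897}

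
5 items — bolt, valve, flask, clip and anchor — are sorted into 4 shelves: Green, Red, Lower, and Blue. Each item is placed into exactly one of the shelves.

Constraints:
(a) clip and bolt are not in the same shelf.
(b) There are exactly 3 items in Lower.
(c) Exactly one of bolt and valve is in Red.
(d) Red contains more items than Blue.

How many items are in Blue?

0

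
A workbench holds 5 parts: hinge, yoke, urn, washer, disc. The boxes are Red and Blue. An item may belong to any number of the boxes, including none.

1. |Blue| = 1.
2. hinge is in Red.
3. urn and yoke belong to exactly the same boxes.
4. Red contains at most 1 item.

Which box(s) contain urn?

From (2): hinge ∈ Red.
(4): Red already has 1, so the rest are out.
Suppose urn ∈ Blue: no assignment then satisfies all the clues, so urn ∉ Blue.

urn: none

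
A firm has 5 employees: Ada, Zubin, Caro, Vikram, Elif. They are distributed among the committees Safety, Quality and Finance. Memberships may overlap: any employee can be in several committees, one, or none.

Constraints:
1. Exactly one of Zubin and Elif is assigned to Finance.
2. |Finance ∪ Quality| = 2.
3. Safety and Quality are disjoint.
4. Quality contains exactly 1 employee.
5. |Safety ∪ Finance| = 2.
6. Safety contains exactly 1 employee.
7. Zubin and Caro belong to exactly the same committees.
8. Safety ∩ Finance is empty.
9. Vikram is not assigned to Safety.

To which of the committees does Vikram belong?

From (9): Vikram ∉ Safety.
Suppose Vikram ∉ Quality: no assignment then satisfies all the clues, so Vikram ∈ Quality.

Vikram: Quality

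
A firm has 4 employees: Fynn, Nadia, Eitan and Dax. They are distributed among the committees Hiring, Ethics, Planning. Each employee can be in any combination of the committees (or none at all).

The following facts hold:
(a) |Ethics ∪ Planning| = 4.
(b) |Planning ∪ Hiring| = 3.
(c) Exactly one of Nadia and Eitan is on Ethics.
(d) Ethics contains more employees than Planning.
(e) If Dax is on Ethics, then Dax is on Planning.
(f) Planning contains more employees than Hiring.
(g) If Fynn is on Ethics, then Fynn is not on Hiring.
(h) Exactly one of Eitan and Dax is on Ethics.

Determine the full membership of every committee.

Hiring = {Nadia}; Ethics = {Dax, Fynn, Nadia}; Planning = {Dax, Eitan}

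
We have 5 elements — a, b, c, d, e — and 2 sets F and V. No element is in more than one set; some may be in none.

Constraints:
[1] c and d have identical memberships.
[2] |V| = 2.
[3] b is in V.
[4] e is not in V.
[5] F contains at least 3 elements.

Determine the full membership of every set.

F = {c, d, e}; V = {a, b}

From (3): b ∈ V.
From (4): e ∉ V.
Suppose a ∈ F: no assignment then satisfies all the clues, so a ∉ F.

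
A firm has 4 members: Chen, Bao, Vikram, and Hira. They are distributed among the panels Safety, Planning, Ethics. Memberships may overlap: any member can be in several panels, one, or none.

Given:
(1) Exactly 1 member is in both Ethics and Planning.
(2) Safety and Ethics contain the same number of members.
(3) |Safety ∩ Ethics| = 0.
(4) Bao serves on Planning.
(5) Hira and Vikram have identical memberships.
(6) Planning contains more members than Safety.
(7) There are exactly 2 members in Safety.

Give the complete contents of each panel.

From (4): Bao ∈ Planning.
Suppose Chen ∈ Safety: no assignment then satisfies all the clues, so Chen ∉ Safety.

Safety = {Hira, Vikram}; Planning = {Bao, Hira, Vikram}; Ethics = {Bao, Chen}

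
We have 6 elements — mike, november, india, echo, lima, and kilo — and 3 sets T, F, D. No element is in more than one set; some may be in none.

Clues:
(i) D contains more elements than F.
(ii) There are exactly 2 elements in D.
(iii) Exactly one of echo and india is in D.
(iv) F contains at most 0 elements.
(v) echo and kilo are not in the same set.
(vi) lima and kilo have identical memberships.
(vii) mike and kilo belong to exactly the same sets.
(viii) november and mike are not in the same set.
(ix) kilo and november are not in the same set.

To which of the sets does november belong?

november: D

(iv): F already has 0, so the rest are out.
Suppose november ∈ T: no assignment then satisfies all the clues, so november ∉ T.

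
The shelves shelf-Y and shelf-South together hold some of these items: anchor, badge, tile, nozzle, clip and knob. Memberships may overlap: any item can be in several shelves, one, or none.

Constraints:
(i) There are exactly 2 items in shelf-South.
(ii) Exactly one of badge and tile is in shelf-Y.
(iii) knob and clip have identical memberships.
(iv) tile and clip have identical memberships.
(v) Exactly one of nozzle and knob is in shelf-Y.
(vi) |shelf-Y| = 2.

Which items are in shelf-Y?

shelf-Y = {badge, nozzle}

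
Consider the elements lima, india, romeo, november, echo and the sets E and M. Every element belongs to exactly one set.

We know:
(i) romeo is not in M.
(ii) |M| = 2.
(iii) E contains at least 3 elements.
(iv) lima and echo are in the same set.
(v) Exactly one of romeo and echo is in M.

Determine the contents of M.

From (i): romeo ∉ M.
(v) (exactly one): echo ∈ M.
Only one set left: romeo ∈ E.
(iv): lima matches echo: lima ∉ E.
(iv): lima matches echo: lima ∈ M.
(ii): M already has 2, so the rest are out.
(iii): only 3 candidates remain for E, so all are in.

M = {echo, lima}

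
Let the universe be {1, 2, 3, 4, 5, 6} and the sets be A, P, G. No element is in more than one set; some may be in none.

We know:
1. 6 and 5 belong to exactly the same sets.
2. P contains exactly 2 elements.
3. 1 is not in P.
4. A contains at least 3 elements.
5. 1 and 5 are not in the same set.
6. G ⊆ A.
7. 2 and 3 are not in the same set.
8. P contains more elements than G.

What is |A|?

From (3): 1 ∉ P.
Suppose 1 ∈ G: no assignment then satisfies all the clues, so 1 ∉ G.

3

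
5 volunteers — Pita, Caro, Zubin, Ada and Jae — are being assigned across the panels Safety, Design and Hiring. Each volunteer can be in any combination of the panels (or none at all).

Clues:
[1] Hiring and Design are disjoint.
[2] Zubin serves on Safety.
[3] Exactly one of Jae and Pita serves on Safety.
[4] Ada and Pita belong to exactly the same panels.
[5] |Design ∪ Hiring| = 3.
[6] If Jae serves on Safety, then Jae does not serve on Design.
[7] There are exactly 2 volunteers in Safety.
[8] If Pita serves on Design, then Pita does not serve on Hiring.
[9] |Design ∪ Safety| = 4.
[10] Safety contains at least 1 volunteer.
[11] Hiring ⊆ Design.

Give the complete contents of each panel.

Safety = {Jae, Zubin}; Design = {Ada, Pita, Zubin}; Hiring = {}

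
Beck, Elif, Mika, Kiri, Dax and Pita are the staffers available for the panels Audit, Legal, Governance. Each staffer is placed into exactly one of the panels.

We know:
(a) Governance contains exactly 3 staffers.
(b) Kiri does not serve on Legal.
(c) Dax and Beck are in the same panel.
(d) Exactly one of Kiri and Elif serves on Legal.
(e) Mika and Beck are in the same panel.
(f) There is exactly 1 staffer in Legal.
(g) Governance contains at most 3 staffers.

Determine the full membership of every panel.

Audit = {Kiri, Pita}; Legal = {Elif}; Governance = {Beck, Dax, Mika}

From (b): Kiri ∉ Legal.
(d) (exactly one): Elif ∈ Legal.
(f): Legal already has 1, so the rest are out.
Suppose Beck ∈ Audit: no assignment then satisfies all the clues, so Beck ∉ Audit.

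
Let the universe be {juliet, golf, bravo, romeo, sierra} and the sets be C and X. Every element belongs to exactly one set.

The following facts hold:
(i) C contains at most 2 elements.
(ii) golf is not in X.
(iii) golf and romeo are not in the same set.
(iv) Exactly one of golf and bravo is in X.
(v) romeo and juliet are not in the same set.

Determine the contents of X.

From (ii): golf ∉ X.
(iv) (exactly one): bravo ∈ X.
Only one set left: golf ∈ C.
(iii): romeo ∉ C.
Only one set left: romeo ∈ X.
(v): juliet ∉ X.
Only one set left: juliet ∈ C.
(i): C already has 2, so the rest are out.
Only one set left: sierra ∈ X.

X = {bravo, romeo, sierra}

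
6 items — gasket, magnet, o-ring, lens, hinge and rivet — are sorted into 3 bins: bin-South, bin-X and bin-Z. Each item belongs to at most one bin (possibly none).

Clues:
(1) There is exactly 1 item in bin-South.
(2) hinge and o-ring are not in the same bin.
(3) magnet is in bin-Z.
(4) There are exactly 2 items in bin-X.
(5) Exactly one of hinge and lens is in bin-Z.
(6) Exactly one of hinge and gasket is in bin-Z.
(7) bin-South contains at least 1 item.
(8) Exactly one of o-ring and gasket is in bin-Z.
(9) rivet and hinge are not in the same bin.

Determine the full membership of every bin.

From (3): magnet ∈ bin-Z.
Suppose gasket ∈ bin-South: no assignment then satisfies all the clues, so gasket ∉ bin-South.

bin-South = {hinge}; bin-X = {o-ring, rivet}; bin-Z = {gasket, lens, magnet}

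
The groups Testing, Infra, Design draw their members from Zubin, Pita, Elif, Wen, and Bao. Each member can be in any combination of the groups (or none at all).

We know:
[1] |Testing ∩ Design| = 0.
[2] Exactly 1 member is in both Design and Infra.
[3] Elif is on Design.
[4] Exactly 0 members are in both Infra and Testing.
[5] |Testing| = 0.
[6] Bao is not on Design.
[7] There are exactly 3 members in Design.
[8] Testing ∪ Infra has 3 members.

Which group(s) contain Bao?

Bao: Infra

From (3): Elif ∈ Design.
From (6): Bao ∉ Design.
(5): Testing already has 0, so the rest are out.
Suppose Bao ∉ Infra: no assignment then satisfies all the clues, so Bao ∈ Infra.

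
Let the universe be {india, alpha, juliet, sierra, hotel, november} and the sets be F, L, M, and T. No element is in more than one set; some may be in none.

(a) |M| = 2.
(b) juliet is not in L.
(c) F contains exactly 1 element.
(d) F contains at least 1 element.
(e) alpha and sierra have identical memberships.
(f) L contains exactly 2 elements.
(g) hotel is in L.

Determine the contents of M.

M = {alpha, sierra}

From (b): juliet ∉ L.
From (g): hotel ∈ L.
Suppose india ∈ M: no assignment then satisfies all the clues, so india ∉ M.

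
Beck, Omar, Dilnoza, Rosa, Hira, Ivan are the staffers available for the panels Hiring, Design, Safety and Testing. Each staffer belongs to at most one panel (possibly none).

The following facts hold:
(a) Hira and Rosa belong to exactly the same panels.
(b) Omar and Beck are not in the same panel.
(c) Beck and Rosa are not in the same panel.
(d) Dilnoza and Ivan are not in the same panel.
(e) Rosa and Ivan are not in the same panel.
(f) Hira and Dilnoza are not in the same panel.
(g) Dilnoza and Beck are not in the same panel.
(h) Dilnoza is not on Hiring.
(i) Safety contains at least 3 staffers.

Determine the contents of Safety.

Safety = {Hira, Omar, Rosa}

From (h): Dilnoza ∉ Hiring.
Suppose Beck ∈ Safety: no assignment then satisfies all the clues, so Beck ∉ Safety.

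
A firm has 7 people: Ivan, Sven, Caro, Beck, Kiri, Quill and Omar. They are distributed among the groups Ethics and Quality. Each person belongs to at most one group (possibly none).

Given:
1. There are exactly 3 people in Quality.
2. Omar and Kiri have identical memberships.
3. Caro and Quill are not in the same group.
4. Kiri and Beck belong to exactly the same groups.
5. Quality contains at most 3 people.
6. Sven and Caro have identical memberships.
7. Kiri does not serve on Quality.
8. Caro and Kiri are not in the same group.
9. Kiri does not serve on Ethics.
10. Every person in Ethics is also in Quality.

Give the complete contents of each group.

Ethics = {}; Quality = {Caro, Ivan, Sven}

From (7): Kiri ∉ Quality.
From (9): Kiri ∉ Ethics.
(2): Omar matches Kiri: Omar ∉ Ethics.
(2): Omar matches Kiri: Omar ∉ Quality.
(4): Beck matches Kiri: Beck ∉ Ethics.
(4): Beck matches Kiri: Beck ∉ Quality.
Suppose Ivan ∈ Ethics: no assignment then satisfies all the clues, so Ivan ∉ Ethics.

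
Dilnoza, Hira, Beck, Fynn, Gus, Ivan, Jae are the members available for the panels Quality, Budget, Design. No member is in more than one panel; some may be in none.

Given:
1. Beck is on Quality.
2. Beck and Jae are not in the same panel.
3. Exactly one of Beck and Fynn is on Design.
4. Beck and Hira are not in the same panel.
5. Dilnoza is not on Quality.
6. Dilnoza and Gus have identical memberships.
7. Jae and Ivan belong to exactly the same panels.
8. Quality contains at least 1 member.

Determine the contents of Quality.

Quality = {Beck}

From (1): Beck ∈ Quality.
From (5): Dilnoza ∉ Quality.
(2): Jae ∉ Quality.
(3) (exactly one): Fynn ∈ Design.
(4): Hira ∉ Quality.
(6): Gus matches Dilnoza: Gus ∉ Quality.
(7): Ivan matches Jae: Ivan ∉ Quality.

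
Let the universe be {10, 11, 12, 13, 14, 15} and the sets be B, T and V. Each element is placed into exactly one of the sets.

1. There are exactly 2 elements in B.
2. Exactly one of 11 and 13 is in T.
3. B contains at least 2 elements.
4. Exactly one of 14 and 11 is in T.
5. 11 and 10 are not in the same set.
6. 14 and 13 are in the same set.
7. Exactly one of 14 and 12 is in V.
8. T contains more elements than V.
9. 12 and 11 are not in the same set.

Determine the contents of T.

T = {10, 13, 14}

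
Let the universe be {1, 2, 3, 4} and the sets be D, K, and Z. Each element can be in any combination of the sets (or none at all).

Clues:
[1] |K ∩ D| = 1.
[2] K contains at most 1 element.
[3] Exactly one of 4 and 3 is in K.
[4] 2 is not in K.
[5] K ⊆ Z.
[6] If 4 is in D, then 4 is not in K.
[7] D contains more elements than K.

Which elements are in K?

K = {3}

From (4): 2 ∉ K.
Suppose 1 ∈ K: no assignment then satisfies all the clues, so 1 ∉ K.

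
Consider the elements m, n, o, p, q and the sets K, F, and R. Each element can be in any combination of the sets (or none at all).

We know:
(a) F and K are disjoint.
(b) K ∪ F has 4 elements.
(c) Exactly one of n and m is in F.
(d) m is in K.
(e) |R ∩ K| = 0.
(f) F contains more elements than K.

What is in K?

K = {m}

From (d): m ∈ K.
(a) (disjoint): m ∉ F.
(c) (exactly one): n ∈ F.
(a) (disjoint): n ∉ K.
Suppose o ∈ K: no assignment then satisfies all the clues, so o ∉ K.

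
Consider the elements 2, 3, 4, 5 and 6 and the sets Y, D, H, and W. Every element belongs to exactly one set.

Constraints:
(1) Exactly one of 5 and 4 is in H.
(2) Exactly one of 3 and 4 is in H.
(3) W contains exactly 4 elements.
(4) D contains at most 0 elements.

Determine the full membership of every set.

Y = {}; D = {}; H = {4}; W = {2, 3, 5, 6}

(4): D already has 0, so the rest are out.
Suppose 2 ∈ Y: no assignment then satisfies all the clues, so 2 ∉ Y.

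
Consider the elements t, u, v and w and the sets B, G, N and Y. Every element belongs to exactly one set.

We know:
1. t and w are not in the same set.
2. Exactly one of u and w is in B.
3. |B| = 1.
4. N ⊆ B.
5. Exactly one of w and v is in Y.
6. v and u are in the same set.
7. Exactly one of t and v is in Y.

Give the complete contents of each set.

B = {w}; G = {t}; N = {}; Y = {u, v}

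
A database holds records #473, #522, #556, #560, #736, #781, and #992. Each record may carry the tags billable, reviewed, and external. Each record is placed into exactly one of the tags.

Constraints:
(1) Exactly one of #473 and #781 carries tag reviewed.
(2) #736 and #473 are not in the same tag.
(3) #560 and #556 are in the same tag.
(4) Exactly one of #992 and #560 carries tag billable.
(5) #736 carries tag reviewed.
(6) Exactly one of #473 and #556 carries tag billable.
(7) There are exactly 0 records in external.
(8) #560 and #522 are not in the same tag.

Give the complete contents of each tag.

From (5): #736 ∈ reviewed.
(2): #473 ∉ reviewed.
(7): external already has 0, so the rest are out.
Only one tag left: #473 ∈ billable.
(1) (exactly one): #781 ∈ reviewed.
(6) (exactly one): #556 ∉ billable.
Only one tag left: #556 ∈ reviewed.
(3): #560 matches #556: #560 ∉ billable.
(3): #560 matches #556: #560 ∈ reviewed.
(4) (exactly one): #992 ∈ billable.
(8): #522 ∉ reviewed.
Only one tag left: #522 ∈ billable.

billable = {#473, #522, #992}; reviewed = {#556, #560, #736, #781}; external = {}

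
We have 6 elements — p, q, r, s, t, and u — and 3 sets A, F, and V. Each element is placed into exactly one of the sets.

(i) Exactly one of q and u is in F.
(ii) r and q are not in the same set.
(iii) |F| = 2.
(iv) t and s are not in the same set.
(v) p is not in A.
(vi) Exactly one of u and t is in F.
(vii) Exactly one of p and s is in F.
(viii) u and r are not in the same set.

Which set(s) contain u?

u: F

From (v): p ∉ A.
Suppose u ∈ A: no assignment then satisfies all the clues, so u ∉ A.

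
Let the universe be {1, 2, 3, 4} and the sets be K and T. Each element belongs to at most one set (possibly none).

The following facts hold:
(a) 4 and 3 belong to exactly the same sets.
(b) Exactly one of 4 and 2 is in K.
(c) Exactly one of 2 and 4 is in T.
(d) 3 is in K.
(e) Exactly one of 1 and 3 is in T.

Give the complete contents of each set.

K = {3, 4}; T = {1, 2}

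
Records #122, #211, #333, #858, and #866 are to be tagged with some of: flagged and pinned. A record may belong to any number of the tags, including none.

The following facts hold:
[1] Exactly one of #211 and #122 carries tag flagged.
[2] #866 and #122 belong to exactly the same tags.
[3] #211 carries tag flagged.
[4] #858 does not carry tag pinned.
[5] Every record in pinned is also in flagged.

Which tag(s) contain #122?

#122: none

From (3): #211 ∈ flagged.
From (4): #858 ∉ pinned.
(1) (exactly one): #122 ∉ flagged.
(2): #866 matches #122: #866 ∉ flagged.
(5) contrapositive: #122 ∉ pinned.
(5) contrapositive: #866 ∉ pinned.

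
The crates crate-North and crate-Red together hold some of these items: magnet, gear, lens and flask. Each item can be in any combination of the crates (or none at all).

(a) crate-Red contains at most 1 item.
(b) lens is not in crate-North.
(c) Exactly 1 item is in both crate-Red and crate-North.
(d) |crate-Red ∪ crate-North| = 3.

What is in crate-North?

crate-North = {flask, gear, magnet}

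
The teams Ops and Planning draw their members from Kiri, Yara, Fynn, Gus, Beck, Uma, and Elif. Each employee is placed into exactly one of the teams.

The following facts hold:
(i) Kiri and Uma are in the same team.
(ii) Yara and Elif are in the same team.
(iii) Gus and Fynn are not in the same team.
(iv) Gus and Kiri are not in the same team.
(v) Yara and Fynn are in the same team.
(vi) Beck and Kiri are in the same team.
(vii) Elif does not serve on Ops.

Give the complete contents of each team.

From (vii): Elif ∉ Ops.
(ii): Yara matches Elif: Yara ∉ Ops.
(v): Fynn matches Yara: Fynn ∉ Ops.
Only one team left: Yara ∈ Planning.
Only one team left: Fynn ∈ Planning.
Only one team left: Elif ∈ Planning.
(iii): Gus ∉ Planning.
Only one team left: Gus ∈ Ops.
(iv): Kiri ∉ Ops.
(vi): Beck matches Kiri: Beck ∉ Ops.
Only one team left: Kiri ∈ Planning.
(i): Uma matches Kiri: Uma ∈ Planning.

Ops = {Gus}; Planning = {Beck, Elif, Fynn, Kiri, Uma, Yara}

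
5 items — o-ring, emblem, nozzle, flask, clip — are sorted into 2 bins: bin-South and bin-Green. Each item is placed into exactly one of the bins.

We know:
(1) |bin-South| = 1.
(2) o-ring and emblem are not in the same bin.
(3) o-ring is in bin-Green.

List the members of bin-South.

From (3): o-ring ∈ bin-Green.
(2): emblem ∉ bin-Green.
Only one bin left: emblem ∈ bin-South.
(1): bin-South already has 1, so the rest are out.
Only one bin left: nozzle ∈ bin-Green.
Only one bin left: flask ∈ bin-Green.
Only one bin left: clip ∈ bin-Green.

bin-South = {emblem}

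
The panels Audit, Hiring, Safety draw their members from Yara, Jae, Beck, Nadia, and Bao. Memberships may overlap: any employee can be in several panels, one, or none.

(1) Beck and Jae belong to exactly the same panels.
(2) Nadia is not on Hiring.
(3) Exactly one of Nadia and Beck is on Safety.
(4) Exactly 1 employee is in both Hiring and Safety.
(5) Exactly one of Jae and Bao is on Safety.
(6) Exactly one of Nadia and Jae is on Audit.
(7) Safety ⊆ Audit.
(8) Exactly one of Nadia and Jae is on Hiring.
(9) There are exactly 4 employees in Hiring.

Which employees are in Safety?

Safety = {Bao, Nadia}

From (2): Nadia ∉ Hiring.
(8) (exactly one): Jae ∈ Hiring.
(9): only 4 candidates remain for Hiring, so all are in.
Suppose Yara ∈ Safety: no assignment then satisfies all the clues, so Yara ∉ Safety.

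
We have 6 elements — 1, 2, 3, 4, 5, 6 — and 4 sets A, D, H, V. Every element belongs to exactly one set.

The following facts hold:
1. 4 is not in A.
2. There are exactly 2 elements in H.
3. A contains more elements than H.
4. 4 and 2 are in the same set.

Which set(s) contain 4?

4: H

From (1): 4 ∉ A.
(4): 2 matches 4: 2 ∉ A.
Suppose 4 ∈ D: no assignment then satisfies all the clues, so 4 ∉ D.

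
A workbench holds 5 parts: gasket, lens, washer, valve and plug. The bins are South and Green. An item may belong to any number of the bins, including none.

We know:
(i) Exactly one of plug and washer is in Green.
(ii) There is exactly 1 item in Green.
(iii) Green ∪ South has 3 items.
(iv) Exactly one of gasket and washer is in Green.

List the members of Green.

Green = {washer}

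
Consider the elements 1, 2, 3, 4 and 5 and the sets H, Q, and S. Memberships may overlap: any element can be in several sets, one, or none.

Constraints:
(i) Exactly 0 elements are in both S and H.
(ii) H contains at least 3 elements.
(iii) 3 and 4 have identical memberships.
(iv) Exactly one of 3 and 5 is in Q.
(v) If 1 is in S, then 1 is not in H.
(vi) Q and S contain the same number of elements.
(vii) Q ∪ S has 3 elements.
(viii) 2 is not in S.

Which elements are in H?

H = {2, 3, 4}

From (viii): 2 ∉ S.
Suppose 1 ∈ H: no assignment then satisfies all the clues, so 1 ∉ H.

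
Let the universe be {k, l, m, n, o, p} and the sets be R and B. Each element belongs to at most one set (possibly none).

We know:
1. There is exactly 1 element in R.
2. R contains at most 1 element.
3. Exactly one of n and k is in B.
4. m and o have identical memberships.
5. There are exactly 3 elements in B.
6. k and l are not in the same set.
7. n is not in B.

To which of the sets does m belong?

m: B

From (7): n ∉ B.
(3) (exactly one): k ∈ B.
(6): l ∉ B.
Suppose m ∈ R: no assignment then satisfies all the clues, so m ∉ R.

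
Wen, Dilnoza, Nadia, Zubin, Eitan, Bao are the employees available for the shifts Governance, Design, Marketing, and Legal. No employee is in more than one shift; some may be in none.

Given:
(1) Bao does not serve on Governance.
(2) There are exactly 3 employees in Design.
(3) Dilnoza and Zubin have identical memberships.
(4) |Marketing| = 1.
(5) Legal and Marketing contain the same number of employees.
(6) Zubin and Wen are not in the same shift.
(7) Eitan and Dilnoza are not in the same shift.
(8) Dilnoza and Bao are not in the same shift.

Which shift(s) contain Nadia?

From (1): Bao ∉ Governance.
Suppose Nadia ∈ Governance: no assignment then satisfies all the clues, so Nadia ∉ Governance.

Nadia: Design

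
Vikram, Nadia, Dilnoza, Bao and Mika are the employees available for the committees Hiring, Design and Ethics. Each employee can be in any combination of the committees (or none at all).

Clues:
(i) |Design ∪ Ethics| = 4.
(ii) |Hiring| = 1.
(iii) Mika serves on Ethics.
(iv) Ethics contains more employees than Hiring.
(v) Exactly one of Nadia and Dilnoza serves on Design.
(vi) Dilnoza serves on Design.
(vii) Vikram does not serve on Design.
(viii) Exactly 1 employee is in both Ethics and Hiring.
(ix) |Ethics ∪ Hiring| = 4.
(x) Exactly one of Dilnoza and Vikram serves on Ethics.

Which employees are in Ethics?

Ethics = {Bao, Dilnoza, Mika, Nadia}

From (iii): Mika ∈ Ethics.
From (vi): Dilnoza ∈ Design.
From (vii): Vikram ∉ Design.
(v) (exactly one): Nadia ∉ Design.
Suppose Vikram ∈ Ethics: no assignment then satisfies all the clues, so Vikram ∉ Ethics.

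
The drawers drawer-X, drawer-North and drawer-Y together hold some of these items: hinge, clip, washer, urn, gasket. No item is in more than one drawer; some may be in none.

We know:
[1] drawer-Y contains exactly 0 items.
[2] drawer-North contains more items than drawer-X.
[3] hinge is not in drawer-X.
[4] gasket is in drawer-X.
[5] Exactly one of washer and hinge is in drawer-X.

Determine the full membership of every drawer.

drawer-X = {gasket, washer}; drawer-North = {clip, hinge, urn}; drawer-Y = {}

From (3): hinge ∉ drawer-X.
From (4): gasket ∈ drawer-X.
(1): drawer-Y already has 0, so the rest are out.
(5) (exactly one): washer ∈ drawer-X.
Suppose hinge ∉ drawer-North: no assignment then satisfies all the clues, so hinge ∈ drawer-North.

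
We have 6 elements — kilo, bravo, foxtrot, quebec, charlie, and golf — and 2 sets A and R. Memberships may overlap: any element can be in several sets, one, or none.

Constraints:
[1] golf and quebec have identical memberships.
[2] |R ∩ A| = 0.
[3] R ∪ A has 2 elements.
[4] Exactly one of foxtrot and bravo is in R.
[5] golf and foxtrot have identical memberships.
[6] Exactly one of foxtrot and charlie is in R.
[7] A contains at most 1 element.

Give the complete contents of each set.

A = {}; R = {bravo, charlie}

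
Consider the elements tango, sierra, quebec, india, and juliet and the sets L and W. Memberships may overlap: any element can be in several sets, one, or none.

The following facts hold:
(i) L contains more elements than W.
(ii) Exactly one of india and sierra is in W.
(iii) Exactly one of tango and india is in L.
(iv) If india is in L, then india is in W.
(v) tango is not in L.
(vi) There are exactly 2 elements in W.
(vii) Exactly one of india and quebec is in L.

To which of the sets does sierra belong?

sierra: L

From (v): tango ∉ L.
(iii) (exactly one): india ∈ L.
(iv): india ∈ W.
(vii) (exactly one): quebec ∉ L.
(ii) (exactly one): sierra ∉ W.
Suppose sierra ∉ L: no assignment then satisfies all the clues, so sierra ∈ L.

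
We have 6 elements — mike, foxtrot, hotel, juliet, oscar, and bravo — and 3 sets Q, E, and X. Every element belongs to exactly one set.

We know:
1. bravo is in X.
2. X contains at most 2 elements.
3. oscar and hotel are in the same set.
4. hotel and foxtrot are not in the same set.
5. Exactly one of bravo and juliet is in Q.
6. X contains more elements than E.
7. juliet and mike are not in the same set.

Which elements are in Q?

Q = {hotel, juliet, oscar}

From (1): bravo ∈ X.
(5) (exactly one): juliet ∈ Q.
(7): mike ∉ Q.
Suppose foxtrot ∈ Q: no assignment then satisfies all the clues, so foxtrot ∉ Q.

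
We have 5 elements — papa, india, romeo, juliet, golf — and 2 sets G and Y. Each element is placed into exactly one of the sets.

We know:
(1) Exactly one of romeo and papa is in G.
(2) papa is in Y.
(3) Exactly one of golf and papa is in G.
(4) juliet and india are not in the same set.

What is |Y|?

2

From (2): papa ∈ Y.
(1) (exactly one): romeo ∈ G.
(3) (exactly one): golf ∈ G.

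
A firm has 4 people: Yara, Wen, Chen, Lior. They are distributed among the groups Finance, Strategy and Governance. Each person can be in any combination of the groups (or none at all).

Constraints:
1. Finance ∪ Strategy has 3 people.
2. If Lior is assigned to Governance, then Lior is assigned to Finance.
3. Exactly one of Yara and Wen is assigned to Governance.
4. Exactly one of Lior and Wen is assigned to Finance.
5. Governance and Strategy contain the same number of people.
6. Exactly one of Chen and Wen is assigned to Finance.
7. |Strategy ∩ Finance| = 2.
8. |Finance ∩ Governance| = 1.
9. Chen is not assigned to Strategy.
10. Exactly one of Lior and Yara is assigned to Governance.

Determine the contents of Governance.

Governance = {Lior, Wen}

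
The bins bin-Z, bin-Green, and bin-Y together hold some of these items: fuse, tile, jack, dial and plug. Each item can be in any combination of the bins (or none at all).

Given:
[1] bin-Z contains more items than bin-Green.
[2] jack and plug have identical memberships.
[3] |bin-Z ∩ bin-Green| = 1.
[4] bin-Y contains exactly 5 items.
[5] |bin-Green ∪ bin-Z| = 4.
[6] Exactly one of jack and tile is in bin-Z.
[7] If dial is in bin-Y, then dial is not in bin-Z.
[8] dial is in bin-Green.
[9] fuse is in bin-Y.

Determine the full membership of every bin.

From (8): dial ∈ bin-Green.
From (9): fuse ∈ bin-Y.
(4): only 5 candidates remain for bin-Y, so all are in.
(7): dial ∉ bin-Z.
Suppose fuse ∉ bin-Z: no assignment then satisfies all the clues, so fuse ∈ bin-Z.

bin-Z = {fuse, jack, plug}; bin-Green = {dial, fuse}; bin-Y = {dial, fuse, jack, plug, tile}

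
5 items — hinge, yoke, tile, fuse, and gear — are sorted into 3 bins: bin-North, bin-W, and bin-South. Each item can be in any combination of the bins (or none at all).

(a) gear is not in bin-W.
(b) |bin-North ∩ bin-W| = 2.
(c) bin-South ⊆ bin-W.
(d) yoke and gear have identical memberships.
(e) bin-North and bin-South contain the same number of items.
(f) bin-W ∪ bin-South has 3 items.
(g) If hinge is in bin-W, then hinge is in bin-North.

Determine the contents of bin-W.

bin-W = {fuse, hinge, tile}

From (a): gear ∉ bin-W.
(c) contrapositive: gear ∉ bin-South.
(d): yoke matches gear: yoke ∉ bin-W.
(d): yoke matches gear: yoke ∉ bin-South.
Suppose hinge ∉ bin-W: no assignment then satisfies all the clues, so hinge ∈ bin-W.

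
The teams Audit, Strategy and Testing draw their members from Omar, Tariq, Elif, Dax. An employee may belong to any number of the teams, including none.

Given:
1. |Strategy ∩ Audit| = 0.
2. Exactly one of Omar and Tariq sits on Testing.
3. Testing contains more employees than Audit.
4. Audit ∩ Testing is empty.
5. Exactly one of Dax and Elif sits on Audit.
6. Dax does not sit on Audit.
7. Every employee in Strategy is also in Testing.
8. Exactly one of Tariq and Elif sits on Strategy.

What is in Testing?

Testing = {Dax, Tariq}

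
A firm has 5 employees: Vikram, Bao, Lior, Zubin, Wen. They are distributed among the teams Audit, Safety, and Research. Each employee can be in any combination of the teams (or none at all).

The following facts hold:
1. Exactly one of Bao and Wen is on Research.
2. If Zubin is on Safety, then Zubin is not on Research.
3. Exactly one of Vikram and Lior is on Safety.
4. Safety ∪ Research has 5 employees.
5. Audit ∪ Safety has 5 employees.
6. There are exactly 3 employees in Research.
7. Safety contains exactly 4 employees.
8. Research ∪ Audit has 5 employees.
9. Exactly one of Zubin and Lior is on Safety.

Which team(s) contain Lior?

Lior: Audit, Research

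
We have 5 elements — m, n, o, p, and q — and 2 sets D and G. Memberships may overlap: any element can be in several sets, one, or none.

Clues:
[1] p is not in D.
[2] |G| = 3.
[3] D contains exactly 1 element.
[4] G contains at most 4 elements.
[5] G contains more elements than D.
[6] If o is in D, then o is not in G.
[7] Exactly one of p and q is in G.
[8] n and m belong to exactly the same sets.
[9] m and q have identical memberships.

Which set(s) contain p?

From (1): p ∉ D.
Suppose p ∈ G: no assignment then satisfies all the clues, so p ∉ G.

p: none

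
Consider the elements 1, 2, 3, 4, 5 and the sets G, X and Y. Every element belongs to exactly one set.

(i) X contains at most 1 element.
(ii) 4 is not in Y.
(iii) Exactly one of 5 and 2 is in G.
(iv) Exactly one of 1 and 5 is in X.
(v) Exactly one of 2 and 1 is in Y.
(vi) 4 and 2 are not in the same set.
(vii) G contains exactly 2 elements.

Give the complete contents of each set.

G = {4, 5}; X = {1}; Y = {2, 3}

From (ii): 4 ∉ Y.
Suppose 1 ∈ G: no assignment then satisfies all the clues, so 1 ∉ G.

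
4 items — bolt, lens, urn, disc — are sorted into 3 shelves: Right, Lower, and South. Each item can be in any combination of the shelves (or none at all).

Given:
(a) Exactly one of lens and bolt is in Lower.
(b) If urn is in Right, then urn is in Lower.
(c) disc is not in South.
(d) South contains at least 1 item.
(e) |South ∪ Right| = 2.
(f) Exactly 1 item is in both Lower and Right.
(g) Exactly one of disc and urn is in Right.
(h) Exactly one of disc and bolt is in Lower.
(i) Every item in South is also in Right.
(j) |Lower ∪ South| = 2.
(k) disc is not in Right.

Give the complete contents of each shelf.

Right = {lens, urn}; Lower = {bolt, urn}; South = {urn}

From (c): disc ∉ South.
From (k): disc ∉ Right.
(g) (exactly one): urn ∈ Right.
(b): urn ∈ Lower.
Suppose bolt ∈ Right: no assignment then satisfies all the clues, so bolt ∉ Right.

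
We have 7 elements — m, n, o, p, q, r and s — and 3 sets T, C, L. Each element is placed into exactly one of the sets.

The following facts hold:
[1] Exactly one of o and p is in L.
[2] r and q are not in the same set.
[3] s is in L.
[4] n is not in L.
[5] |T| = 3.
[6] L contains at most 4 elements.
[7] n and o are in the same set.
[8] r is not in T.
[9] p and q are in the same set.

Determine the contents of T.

T = {m, n, o}

From (3): s ∈ L.
From (4): n ∉ L.
From (8): r ∉ T.
(7): o matches n: o ∉ L.
(1) (exactly one): p ∈ L.
(9): q matches p: q ∉ T.
(9): q matches p: q ∉ C.
(9): q matches p: q ∈ L.
(2): r ∉ L.
(5): only 3 candidates remain for T, so all are in.
Only one set left: r ∈ C.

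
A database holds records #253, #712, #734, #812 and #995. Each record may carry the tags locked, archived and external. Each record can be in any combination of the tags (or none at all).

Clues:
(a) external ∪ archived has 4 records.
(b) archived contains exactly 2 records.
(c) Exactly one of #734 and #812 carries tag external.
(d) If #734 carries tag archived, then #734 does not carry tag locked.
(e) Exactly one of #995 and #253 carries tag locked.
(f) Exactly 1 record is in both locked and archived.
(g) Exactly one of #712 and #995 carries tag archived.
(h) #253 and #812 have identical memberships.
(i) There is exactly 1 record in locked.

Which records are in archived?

archived = {#734, #995}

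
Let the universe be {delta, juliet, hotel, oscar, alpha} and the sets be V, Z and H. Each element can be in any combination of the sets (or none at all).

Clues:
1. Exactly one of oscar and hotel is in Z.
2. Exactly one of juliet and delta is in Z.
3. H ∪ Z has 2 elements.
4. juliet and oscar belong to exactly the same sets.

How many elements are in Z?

2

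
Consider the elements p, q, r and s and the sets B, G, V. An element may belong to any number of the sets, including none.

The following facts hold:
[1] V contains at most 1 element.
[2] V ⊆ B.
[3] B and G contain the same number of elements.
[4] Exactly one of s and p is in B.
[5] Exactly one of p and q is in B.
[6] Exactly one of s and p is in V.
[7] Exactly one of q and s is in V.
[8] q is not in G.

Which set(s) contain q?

From (8): q ∉ G.
Suppose q ∉ B: no assignment then satisfies all the clues, so q ∈ B.

q: B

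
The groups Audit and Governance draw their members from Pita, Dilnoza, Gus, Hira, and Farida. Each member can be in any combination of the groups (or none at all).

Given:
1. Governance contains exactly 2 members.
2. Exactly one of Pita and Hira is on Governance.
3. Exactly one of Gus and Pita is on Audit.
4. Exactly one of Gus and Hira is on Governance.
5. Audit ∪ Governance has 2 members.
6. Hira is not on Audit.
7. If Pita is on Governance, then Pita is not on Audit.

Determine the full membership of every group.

Audit = {Gus}; Governance = {Gus, Pita}

From (6): Hira ∉ Audit.
Suppose Pita ∈ Audit: no assignment then satisfies all the clues, so Pita ∉ Audit.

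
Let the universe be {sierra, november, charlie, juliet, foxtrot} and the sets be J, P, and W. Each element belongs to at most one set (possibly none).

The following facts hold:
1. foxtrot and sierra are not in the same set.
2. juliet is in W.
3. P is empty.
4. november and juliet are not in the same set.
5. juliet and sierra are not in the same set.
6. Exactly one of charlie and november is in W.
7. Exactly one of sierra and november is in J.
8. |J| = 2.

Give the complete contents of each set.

J = {foxtrot, november}; P = {}; W = {charlie, juliet}

From (2): juliet ∈ W.
(3): P already has 0, so the rest are out.
(4): november ∉ W.
(5): sierra ∉ W.
(6) (exactly one): charlie ∈ W.
Suppose sierra ∈ J: no assignment then satisfies all the clues, so sierra ∉ J.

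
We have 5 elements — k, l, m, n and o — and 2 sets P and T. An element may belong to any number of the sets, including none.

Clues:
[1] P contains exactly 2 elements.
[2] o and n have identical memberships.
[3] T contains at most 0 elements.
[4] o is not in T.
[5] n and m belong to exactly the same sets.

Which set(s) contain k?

From (4): o ∉ T.
(2): n matches o: n ∉ T.
(3): T already has 0, so the rest are out.
Suppose k ∉ P: no assignment then satisfies all the clues, so k ∈ P.

k: P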